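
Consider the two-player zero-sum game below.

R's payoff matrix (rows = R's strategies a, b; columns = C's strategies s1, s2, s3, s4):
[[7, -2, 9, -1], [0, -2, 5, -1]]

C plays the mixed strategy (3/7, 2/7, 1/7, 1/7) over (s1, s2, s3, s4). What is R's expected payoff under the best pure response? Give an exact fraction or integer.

a: (7)·(3/7) + (-2)·(2/7) + (9)·(1/7) + (-1)·(1/7) = 25/7.
b: (0)·(3/7) + (-2)·(2/7) + (5)·(1/7) + (-1)·(1/7) = 0.
The best pure response is a with expected payoff 25/7.

25/7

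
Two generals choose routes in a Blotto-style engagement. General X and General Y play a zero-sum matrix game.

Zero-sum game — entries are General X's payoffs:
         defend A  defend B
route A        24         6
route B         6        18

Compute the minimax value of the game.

Row minima are 6 and 6, so General X's maximin is 6; column maxima are 24 and 18, so General Y's minimax is 18. These differ, so the equilibrium is in mixed strategies.
Let General X play route A with probability p. General Y is indifferent when 24p + 6(1−p) = 6p + 18(1−p), giving p = 2/5.
Let General Y play defend A with probability q. General X is indifferent when 24q + 6(1−q) = 6q + 18(1−q), giving q = 2/5.
The value is 24·(2/5) + (6)·(3/5) = 66/5.

66/5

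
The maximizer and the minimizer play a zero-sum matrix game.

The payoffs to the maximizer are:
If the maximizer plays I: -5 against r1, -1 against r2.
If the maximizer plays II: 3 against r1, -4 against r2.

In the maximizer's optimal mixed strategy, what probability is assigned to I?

Row minima are -5 and -4, so the maximizer's maximin is -4; column maxima are 3 and -1, so the minimizer's minimax is -1. These differ, so the equilibrium is in mixed strategies.
Let the maximizer play I with probability p. The minimizer is indifferent when −5p + 3(1−p) = −p − 4(1−p), giving p = 7/11.

7/11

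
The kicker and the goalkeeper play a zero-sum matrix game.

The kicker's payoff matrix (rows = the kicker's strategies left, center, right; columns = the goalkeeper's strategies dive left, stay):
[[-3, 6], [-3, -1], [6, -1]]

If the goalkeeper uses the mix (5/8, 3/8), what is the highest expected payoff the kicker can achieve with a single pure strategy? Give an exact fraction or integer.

left: (-3)·(5/8) + (6)·(3/8) = 3/8.
center: (-3)·(5/8) + (-1)·(3/8) = -9/4.
right: (6)·(5/8) + (-1)·(3/8) = 27/8.
The best pure response is right with expected payoff 27/8.

27/8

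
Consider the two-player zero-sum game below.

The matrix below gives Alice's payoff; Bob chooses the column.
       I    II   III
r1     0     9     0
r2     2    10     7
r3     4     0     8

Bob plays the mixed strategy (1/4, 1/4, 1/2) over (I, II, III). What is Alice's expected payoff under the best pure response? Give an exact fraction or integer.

13/2

r1: (0)·(1/4) + (9)·(1/4) + (0)·(1/2) = 9/4.
r2: (2)·(1/4) + (10)·(1/4) + (7)·(1/2) = 13/2.
r3: (4)·(1/4) + (0)·(1/4) + (8)·(1/2) = 5.
The best pure response is r2 with expected payoff 13/2.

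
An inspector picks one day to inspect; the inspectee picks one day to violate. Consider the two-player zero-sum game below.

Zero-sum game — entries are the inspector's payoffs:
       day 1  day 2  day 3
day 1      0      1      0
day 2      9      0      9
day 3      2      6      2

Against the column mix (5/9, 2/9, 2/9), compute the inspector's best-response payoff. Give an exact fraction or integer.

day 1: (0)·(5/9) + (1)·(2/9) + (0)·(2/9) = 2/9.
day 2: (9)·(5/9) + (0)·(2/9) + (9)·(2/9) = 7.
day 3: (2)·(5/9) + (6)·(2/9) + (2)·(2/9) = 26/9.
The best pure response is day 2 with expected payoff 7.

7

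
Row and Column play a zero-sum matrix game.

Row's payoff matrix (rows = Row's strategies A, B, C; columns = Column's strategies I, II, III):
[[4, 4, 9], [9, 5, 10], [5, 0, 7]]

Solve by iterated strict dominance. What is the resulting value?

5

Column III is strictly dominated by I for Column (4<9, 9<10, 5<7); eliminate III.
Row C is strictly dominated by row B (9>5, 5>0); eliminate C.
Row A is strictly dominated by row B (9>4, 5>4); eliminate A.
Column I is strictly dominated by II for Column (5<9); eliminate I.
Only (B, II) remains, with payoff 5.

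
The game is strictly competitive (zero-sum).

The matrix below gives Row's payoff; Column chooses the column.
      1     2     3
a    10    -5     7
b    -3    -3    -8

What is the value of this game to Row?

-61/17

Column 1 is strictly dominated by 3 for Column (it gives Row more in every row).
The remaining 2×2 game on (a, b) × (2, 3) has no saddle point. Let Row play a with probability p; indifference gives −5p − 3(1−p) = 7p − 8(1−p), so p = 5/17.
Similarly Column's optimal q on 2 is 15/17, and the value is -5·(15/17) + (7)·(2/17) = -61/17.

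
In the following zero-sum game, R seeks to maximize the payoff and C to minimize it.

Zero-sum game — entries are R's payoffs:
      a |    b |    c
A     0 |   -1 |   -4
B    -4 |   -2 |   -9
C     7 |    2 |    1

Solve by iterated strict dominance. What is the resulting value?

1

Column a is strictly dominated by c for C (-4<0, -9<-4, 1<7); eliminate a.
Row B is strictly dominated by row A (-1>-2, -4>-9); eliminate B.
Row A is strictly dominated by row C (2>-1, 1>-4); eliminate A.
Column b is strictly dominated by c for C (1<2); eliminate b.
Only (C, c) remains, with payoff 1.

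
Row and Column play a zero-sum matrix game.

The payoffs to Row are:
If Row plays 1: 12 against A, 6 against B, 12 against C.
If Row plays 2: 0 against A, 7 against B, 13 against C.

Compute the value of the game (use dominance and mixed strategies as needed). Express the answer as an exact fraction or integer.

Column C is strictly dominated by B for Column (it gives Row more in every row).
The remaining 2×2 game on (1, 2) × (A, B) has no saddle point. Let Row play 1 with probability p; indifference gives 12p = 6p + 7(1−p), so p = 7/13.
Similarly Column's optimal q on A is 1/13, and the value is 12·(1/13) + (6)·(12/13) = 84/13.

84/13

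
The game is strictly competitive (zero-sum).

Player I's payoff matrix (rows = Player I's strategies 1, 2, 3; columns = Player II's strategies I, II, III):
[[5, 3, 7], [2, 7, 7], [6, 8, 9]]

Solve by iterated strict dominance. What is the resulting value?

Row 1 is strictly dominated by row 3 (6>5, 8>3, 9>7); eliminate 1.
Row 2 is strictly dominated by row 3 (6>2, 8>7, 9>7); eliminate 2.
Column II is strictly dominated by I for Player II (6<8); eliminate II.
Column III is strictly dominated by I for Player II (6<9); eliminate III.
Only (3, I) remains, with payoff 6.

6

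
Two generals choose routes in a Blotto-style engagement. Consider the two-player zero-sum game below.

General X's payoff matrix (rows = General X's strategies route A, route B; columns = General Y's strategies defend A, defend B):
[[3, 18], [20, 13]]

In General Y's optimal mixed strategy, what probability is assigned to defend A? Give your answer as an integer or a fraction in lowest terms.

5/22

Row minima are 3 and 13, so General X's maximin is 13; column maxima are 20 and 18, so General Y's minimax is 18. These differ, so the equilibrium is in mixed strategies.
Let General Y play defend A with probability q. General X is indifferent when 3q + 18(1−q) = 20q + 13(1−q), giving q = 5/22.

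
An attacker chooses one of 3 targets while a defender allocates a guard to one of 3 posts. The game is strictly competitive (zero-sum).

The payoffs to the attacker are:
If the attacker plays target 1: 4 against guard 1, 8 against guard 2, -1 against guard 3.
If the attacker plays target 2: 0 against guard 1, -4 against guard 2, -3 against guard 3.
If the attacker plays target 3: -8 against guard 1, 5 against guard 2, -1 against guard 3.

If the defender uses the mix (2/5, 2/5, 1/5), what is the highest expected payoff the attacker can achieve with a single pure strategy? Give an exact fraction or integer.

target 1: (4)·(2/5) + (8)·(2/5) + (-1)·(1/5) = 23/5.
target 2: (0)·(2/5) + (-4)·(2/5) + (-3)·(1/5) = -11/5.
target 3: (-8)·(2/5) + (5)·(2/5) + (-1)·(1/5) = -7/5.
The best pure response is target 1 with expected payoff 23/5.

23/5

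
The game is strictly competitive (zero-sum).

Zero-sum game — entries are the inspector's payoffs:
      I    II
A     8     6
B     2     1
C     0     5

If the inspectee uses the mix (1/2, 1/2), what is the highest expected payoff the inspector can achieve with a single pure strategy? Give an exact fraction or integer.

A: (8)·(1/2) + (6)·(1/2) = 7.
B: (2)·(1/2) + (1)·(1/2) = 3/2.
C: (0)·(1/2) + (5)·(1/2) = 5/2.
The best pure response is A with expected payoff 7.

7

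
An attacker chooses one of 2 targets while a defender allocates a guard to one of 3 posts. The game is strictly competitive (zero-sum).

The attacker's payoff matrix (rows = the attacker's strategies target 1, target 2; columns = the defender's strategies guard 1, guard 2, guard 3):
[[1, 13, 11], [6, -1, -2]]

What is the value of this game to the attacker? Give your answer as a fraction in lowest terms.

Column guard 2 is strictly dominated by guard 3 for the defender (it gives the attacker more in every row).
The remaining 2×2 game on (target 1, target 2) × (guard 1, guard 3) has no saddle point. Let the attacker play target 1 with probability p; indifference gives p + 6(1−p) = 11p − 2(1−p), so p = 4/9.
Similarly the defender's optimal q on guard 1 is 13/18, and the value is 1·(13/18) + (11)·(5/18) = 34/9.

34/9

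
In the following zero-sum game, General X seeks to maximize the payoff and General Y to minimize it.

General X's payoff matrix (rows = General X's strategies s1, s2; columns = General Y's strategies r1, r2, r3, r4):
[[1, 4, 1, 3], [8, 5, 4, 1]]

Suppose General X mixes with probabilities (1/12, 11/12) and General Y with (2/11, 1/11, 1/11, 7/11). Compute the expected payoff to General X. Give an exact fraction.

Against (2/11, 1/11, 1/11, 7/11), each row's expected payoff is s1: 28/11; s2: 32/11.
Taking the (1/12, 11/12)-weighted average: (1/12)·(28/11) + (11/12)·(32/11) = 95/33.

95/33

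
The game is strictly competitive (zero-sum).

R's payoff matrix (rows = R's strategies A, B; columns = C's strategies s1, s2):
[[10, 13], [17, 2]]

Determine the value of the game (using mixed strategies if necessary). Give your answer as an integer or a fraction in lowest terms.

67/6

Row minima are 10 and 2, so R's maximin is 10; column maxima are 17 and 13, so C's minimax is 13. These differ, so the equilibrium is in mixed strategies.
Let R play A with probability p. C is indifferent when 10p + 17(1−p) = 13p + 2(1−p), giving p = 5/6.
Let C play s1 with probability q. R is indifferent when 10q + 13(1−q) = 17q + 2(1−q), giving q = 11/18.
The value is 10·(11/18) + (13)·(7/18) = 67/6.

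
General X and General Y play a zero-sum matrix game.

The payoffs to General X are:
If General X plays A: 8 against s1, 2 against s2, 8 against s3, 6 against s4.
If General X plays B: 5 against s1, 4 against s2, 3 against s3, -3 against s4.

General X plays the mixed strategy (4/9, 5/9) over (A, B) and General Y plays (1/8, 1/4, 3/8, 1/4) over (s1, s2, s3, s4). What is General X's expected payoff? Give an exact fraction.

Against (1/8, 1/4, 3/8, 1/4), each row's expected payoff is A: 6; B: 2.
Taking the (4/9, 5/9)-weighted average: (4/9)·(6) + (5/9)·(2) = 34/9.

34/9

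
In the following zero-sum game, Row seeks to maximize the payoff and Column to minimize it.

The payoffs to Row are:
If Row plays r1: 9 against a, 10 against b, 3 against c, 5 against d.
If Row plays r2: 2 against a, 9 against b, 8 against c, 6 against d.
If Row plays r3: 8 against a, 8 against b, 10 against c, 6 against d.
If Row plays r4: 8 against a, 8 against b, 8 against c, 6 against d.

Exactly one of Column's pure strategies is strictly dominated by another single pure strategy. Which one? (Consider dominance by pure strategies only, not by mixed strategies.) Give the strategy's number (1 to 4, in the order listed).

2

Column prefers columns that give Row less. Compare b with d: 5 < 10, 6 < 9, 6 < 8, 6 < 8.
So d strictly dominates b for Column; b is strictly dominated.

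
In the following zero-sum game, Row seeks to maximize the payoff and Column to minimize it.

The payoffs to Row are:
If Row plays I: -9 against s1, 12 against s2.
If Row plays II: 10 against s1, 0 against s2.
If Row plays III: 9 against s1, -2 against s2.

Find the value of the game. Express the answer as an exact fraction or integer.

120/31

Row III is strictly dominated by row II, so Row never plays it.
The remaining 2×2 game on (I, II) × (s1, s2) has no saddle point. Let Row play I with probability p; indifference gives −9p + 10(1−p) = 12p, so p = 10/31.
Similarly Column's optimal q on s1 is 12/31, and the value is -9·(12/31) + (12)·(19/31) = 120/31.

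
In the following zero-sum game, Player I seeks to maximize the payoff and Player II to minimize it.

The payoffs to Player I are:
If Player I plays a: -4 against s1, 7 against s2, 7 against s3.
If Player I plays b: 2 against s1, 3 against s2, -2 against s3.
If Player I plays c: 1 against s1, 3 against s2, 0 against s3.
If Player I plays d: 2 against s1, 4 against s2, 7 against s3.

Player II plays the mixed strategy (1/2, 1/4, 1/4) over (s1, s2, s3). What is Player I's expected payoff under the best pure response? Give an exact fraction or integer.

15/4

a: (-4)·(1/2) + (7)·(1/4) + (7)·(1/4) = 3/2.
b: (2)·(1/2) + (3)·(1/4) + (-2)·(1/4) = 5/4.
c: (1)·(1/2) + (3)·(1/4) + (0)·(1/4) = 5/4.
d: (2)·(1/2) + (4)·(1/4) + (7)·(1/4) = 15/4.
The best pure response is d with expected payoff 15/4.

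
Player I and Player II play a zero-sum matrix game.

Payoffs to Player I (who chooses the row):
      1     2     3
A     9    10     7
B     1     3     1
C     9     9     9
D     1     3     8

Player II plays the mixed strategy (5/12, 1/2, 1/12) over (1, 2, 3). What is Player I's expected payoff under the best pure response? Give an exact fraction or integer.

28/3

A: (9)·(5/12) + (10)·(1/2) + (7)·(1/12) = 28/3.
B: (1)·(5/12) + (3)·(1/2) + (1)·(1/12) = 2.
C: (9)·(5/12) + (9)·(1/2) + (9)·(1/12) = 9.
D: (1)·(5/12) + (3)·(1/2) + (8)·(1/12) = 31/12.
The best pure response is A with expected payoff 28/3.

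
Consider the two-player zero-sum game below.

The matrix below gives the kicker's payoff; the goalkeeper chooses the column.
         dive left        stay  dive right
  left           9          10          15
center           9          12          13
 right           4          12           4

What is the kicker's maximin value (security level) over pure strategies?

9

The worst-case payoff for each row is left: 9, center: 9, right: 4.
The best of these is 9.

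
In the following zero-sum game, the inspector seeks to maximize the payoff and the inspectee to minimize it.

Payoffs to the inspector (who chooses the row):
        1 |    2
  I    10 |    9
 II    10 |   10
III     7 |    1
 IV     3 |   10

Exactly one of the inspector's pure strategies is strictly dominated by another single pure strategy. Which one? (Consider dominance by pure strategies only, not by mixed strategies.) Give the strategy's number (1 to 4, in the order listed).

Compare III with I: 10 > 7, 9 > 1.
So I strictly dominates III for the inspector; III is strictly dominated.

3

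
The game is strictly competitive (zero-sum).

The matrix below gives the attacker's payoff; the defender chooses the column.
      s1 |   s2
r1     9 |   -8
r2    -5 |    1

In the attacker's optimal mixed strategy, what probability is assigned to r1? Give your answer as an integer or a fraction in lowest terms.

6/23

Row minima are -8 and -5, so the attacker's maximin is -5; column maxima are 9 and 1, so the defender's minimax is 1. These differ, so the equilibrium is in mixed strategies.
Let the attacker play r1 with probability p. The defender is indifferent when 9p − 5(1−p) = −8p + (1−p), giving p = 6/23.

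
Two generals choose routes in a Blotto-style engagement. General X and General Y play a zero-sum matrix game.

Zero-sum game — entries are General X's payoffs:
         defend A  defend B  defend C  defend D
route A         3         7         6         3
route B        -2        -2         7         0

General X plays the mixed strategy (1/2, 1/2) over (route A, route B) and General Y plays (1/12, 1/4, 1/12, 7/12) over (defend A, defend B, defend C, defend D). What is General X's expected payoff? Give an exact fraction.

25/12

Against (1/12, 1/4, 1/12, 7/12), each row's expected payoff is route A: 17/4; route B: -1/12.
Taking the (1/2, 1/2)-weighted average: (1/2)·(17/4) + (1/2)·(-1/12) = 25/12.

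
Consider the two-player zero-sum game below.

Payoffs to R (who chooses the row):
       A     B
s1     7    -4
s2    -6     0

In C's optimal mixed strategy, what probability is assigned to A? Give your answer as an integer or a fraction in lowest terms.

Row minima are -4 and -6, so R's maximin is -4; column maxima are 7 and 0, so C's minimax is 0. These differ, so the equilibrium is in mixed strategies.
Let C play A with probability q. R is indifferent when 7q − 4(1−q) = −6q, giving q = 4/17.

4/17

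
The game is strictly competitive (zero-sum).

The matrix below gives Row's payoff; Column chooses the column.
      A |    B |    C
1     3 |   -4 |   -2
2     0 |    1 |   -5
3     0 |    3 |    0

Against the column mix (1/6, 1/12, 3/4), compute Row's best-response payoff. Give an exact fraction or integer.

1/4

1: (3)·(1/6) + (-4)·(1/12) + (-2)·(3/4) = -4/3.
2: (0)·(1/6) + (1)·(1/12) + (-5)·(3/4) = -11/3.
3: (0)·(1/6) + (3)·(1/12) + (0)·(3/4) = 1/4.
The best pure response is 3 with expected payoff 1/4.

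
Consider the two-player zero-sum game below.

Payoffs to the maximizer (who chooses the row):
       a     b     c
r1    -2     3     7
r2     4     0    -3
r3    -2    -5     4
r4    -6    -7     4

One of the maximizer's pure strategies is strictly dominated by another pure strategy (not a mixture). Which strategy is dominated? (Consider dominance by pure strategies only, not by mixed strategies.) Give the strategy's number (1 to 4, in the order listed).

4

Compare r4 with r1: -2 > -6, 3 > -7, 7 > 4.
So r1 strictly dominates r4 for the maximizer; r4 is strictly dominated.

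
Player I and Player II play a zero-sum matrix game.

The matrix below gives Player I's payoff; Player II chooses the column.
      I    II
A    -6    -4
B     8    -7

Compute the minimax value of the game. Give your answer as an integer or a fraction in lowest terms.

-74/17

Row minima are -6 and -7, so Player I's maximin is -6; column maxima are 8 and -4, so Player II's minimax is -4. These differ, so the equilibrium is in mixed strategies.
Let Player I play A with probability p. Player II is indifferent when −6p + 8(1−p) = −4p − 7(1−p), giving p = 15/17.
Let Player II play I with probability q. Player I is indifferent when −6q − 4(1−q) = 8q − 7(1−q), giving q = 3/17.
The value is -6·(3/17) + (-4)·(14/17) = -74/17.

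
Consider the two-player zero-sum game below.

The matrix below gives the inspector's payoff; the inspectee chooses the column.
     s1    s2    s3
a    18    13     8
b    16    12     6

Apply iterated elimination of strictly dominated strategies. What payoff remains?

8

Row b is strictly dominated by row a (18>16, 13>12, 8>6); eliminate b.
Column s1 is strictly dominated by s2 for the inspectee (13<18); eliminate s1.
Column s2 is strictly dominated by s3 for the inspectee (8<13); eliminate s2.
Only (a, s3) remains, with payoff 8.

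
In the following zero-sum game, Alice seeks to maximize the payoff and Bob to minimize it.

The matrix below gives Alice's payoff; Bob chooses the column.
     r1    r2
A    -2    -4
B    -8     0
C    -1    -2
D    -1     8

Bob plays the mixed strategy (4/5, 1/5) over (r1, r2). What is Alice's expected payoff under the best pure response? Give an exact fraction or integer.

4/5

A: (-2)·(4/5) + (-4)·(1/5) = -12/5.
B: (-8)·(4/5) + (0)·(1/5) = -32/5.
C: (-1)·(4/5) + (-2)·(1/5) = -6/5.
D: (-1)·(4/5) + (8)·(1/5) = 4/5.
The best pure response is D with expected payoff 4/5.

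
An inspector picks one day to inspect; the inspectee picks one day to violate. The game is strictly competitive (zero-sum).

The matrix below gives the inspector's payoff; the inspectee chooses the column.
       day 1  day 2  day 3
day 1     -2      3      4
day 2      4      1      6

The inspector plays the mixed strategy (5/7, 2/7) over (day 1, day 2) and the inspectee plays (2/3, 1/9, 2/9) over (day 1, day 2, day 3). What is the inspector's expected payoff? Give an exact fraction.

Against (2/3, 1/9, 2/9), each row's expected payoff is day 1: -1/9; day 2: 37/9.
Taking the (5/7, 2/7)-weighted average: (5/7)·(-1/9) + (2/7)·(37/9) = 23/21.

23/21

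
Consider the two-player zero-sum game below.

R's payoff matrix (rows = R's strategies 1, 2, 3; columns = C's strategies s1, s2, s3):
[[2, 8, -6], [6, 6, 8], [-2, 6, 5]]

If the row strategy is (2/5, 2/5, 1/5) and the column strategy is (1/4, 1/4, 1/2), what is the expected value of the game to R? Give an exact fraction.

33/10

Against (1/4, 1/4, 1/2), each row's expected payoff is 1: -1/2; 2: 7; 3: 7/2.
Taking the (2/5, 2/5, 1/5)-weighted average: (2/5)·(-1/2) + (2/5)·(7) + (1/5)·(7/2) = 33/10.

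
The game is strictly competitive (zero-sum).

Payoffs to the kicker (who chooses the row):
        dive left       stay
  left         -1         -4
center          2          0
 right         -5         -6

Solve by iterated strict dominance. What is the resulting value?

0

Row right is strictly dominated by row left (-1>-5, -4>-6); eliminate right.
Row left is strictly dominated by row center (2>-1, 0>-4); eliminate left.
Column dive left is strictly dominated by stay for the goalkeeper (0<2); eliminate dive left.
Only (center, stay) remains, with payoff 0.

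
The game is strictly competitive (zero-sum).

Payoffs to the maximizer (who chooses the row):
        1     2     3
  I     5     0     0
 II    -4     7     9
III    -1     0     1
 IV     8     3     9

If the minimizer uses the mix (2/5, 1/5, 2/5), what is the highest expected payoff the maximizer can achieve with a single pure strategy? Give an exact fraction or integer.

I: (5)·(2/5) + (0)·(1/5) + (0)·(2/5) = 2.
II: (-4)·(2/5) + (7)·(1/5) + (9)·(2/5) = 17/5.
III: (-1)·(2/5) + (0)·(1/5) + (1)·(2/5) = 0.
IV: (8)·(2/5) + (3)·(1/5) + (9)·(2/5) = 37/5.
The best pure response is IV with expected payoff 37/5.

37/5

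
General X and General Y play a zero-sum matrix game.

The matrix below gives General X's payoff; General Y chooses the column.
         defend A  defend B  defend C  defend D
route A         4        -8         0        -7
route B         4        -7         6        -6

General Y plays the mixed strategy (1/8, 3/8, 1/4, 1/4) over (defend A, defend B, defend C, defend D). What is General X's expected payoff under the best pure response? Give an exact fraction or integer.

-17/8

route A: (4)·(1/8) + (-8)·(3/8) + (0)·(1/4) + (-7)·(1/4) = -17/4.
route B: (4)·(1/8) + (-7)·(3/8) + (6)·(1/4) + (-6)·(1/4) = -17/8.
The best pure response is route B with expected payoff -17/8.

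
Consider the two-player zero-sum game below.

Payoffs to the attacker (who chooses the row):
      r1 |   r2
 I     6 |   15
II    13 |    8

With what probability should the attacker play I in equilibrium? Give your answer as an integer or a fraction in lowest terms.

5/14

Row minima are 6 and 8, so the attacker's maximin is 8; column maxima are 13 and 15, so the defender's minimax is 13. These differ, so the equilibrium is in mixed strategies.
Let the attacker play I with probability p. The defender is indifferent when 6p + 13(1−p) = 15p + 8(1−p), giving p = 5/14.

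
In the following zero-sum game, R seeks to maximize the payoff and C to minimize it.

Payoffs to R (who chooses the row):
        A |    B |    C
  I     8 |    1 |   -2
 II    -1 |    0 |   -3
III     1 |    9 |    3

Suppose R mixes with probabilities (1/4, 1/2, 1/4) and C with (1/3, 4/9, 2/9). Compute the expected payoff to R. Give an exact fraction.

Against (1/3, 4/9, 2/9), each row's expected payoff is I: 8/3; II: -1; III: 5.
Taking the (1/4, 1/2, 1/4)-weighted average: (1/4)·(8/3) + (1/2)·(-1) + (1/4)·(5) = 17/12.

17/12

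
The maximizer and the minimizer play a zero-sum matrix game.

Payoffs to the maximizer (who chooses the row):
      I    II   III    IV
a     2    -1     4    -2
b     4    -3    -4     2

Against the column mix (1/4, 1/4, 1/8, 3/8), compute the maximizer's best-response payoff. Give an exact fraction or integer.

1/2

a: (2)·(1/4) + (-1)·(1/4) + (4)·(1/8) + (-2)·(3/8) = 0.
b: (4)·(1/4) + (-3)·(1/4) + (-4)·(1/8) + (2)·(3/8) = 1/2.
The best pure response is b with expected payoff 1/2.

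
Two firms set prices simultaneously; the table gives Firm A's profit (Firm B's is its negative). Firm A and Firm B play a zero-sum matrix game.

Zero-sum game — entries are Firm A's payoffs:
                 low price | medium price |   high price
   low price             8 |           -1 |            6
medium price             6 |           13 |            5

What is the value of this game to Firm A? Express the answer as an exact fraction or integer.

Column low price is strictly dominated by high price for Firm B (it gives Firm A more in every row).
The remaining 2×2 game on (low price, medium price) × (medium price, high price) has no saddle point. Let Firm A play low price with probability p; indifference gives −p + 13(1−p) = 6p + 5(1−p), so p = 8/15.
Similarly Firm B's optimal q on medium price is 1/15, and the value is -1·(1/15) + (6)·(14/15) = 83/15.

83/15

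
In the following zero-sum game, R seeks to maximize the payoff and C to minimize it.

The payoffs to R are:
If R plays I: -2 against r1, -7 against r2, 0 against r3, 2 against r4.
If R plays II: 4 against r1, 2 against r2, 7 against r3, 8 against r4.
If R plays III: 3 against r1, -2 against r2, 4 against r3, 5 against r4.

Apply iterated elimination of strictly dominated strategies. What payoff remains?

2

Row I is strictly dominated by row II (4>-2, 2>-7, 7>0, 8>2); eliminate I.
Column r4 is strictly dominated by r1 for C (4<8, 3<5); eliminate r4.
Column r3 is strictly dominated by r1 for C (4<7, 3<4); eliminate r3.
Column r1 is strictly dominated by r2 for C (2<4, -2<3); eliminate r1.
Row III is strictly dominated by row II (2>-2); eliminate III.
Only (II, r2) remains, with payoff 2.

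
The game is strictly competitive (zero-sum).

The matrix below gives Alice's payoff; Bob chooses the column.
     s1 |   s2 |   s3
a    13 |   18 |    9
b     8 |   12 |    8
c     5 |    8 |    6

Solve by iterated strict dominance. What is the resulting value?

Column s2 is strictly dominated by s1 for Bob (13<18, 8<12, 5<8); eliminate s2.
Row c is strictly dominated by row a (13>5, 9>6); eliminate c.
Row b is strictly dominated by row a (13>8, 9>8); eliminate b.
Column s1 is strictly dominated by s3 for Bob (9<13); eliminate s1.
Only (a, s3) remains, with payoff 9.

9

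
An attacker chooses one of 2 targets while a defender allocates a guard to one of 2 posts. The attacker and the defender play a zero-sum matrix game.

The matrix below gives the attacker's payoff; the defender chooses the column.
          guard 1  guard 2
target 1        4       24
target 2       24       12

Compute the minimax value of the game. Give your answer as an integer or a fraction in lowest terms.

33/2

Row minima are 4 and 12, so the attacker's maximin is 12; column maxima are 24 and 24, so the defender's minimax is 24. These differ, so the equilibrium is in mixed strategies.
Let the attacker play target 1 with probability p. The defender is indifferent when 4p + 24(1−p) = 24p + 12(1−p), giving p = 3/8.
Let the defender play guard 1 with probability q. The attacker is indifferent when 4q + 24(1−q) = 24q + 12(1−q), giving q = 3/8.
The value is 4·(3/8) + (24)·(5/8) = 33/2.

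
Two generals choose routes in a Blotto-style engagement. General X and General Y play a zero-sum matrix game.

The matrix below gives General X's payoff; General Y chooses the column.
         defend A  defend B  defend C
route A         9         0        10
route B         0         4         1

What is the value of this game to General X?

36/13

Column defend C is strictly dominated by defend A for General Y (it gives General X more in every row).
The remaining 2×2 game on (route A, route B) × (defend A, defend B) has no saddle point. Let General X play route A with probability p; indifference gives 9p = 4(1−p), so p = 4/13.
Similarly General Y's optimal q on defend A is 4/13, and the value is 9·(4/13) + (0)·(9/13) = 36/13.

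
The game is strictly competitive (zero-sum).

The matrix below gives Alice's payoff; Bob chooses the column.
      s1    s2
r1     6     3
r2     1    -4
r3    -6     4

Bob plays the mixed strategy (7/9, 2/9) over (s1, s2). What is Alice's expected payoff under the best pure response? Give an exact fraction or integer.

r1: (6)·(7/9) + (3)·(2/9) = 16/3.
r2: (1)·(7/9) + (-4)·(2/9) = -1/9.
r3: (-6)·(7/9) + (4)·(2/9) = -34/9.
The best pure response is r1 with expected payoff 16/3.

16/3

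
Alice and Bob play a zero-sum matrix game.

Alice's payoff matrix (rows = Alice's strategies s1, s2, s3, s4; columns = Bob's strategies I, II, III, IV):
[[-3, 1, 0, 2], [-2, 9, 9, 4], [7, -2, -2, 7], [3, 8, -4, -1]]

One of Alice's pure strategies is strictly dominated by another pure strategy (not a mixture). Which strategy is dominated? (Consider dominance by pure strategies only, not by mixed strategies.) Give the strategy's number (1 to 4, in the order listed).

1

Compare s1 with s2: -2 > -3, 9 > 1, 9 > 0, 4 > 2.
So s2 strictly dominates s1 for Alice; s1 is strictly dominated.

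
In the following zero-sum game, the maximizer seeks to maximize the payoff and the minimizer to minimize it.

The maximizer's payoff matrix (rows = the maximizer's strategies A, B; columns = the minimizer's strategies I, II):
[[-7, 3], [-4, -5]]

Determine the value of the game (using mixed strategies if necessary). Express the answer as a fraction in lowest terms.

Row minima are -7 and -5, so the maximizer's maximin is -5; column maxima are -4 and 3, so the minimizer's minimax is -4. These differ, so the equilibrium is in mixed strategies.
Let the maximizer play A with probability p. The minimizer is indifferent when −7p − 4(1−p) = 3p − 5(1−p), giving p = 1/11.
Let the minimizer play I with probability q. The maximizer is indifferent when −7q + 3(1−q) = −4q − 5(1−q), giving q = 8/11.
The value is -7·(8/11) + (3)·(3/11) = -47/11.

-47/11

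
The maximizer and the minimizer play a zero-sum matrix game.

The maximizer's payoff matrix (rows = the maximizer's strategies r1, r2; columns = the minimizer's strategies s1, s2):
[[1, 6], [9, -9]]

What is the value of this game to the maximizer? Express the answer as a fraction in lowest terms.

63/23

Row minima are 1 and -9, so the maximizer's maximin is 1; column maxima are 9 and 6, so the minimizer's minimax is 6. These differ, so the equilibrium is in mixed strategies.
Let the maximizer play r1 with probability p. The minimizer is indifferent when p + 9(1−p) = 6p − 9(1−p), giving p = 18/23.
Let the minimizer play s1 with probability q. The maximizer is indifferent when q + 6(1−q) = 9q − 9(1−q), giving q = 15/23.
The value is 1·(15/23) + (6)·(8/23) = 63/23.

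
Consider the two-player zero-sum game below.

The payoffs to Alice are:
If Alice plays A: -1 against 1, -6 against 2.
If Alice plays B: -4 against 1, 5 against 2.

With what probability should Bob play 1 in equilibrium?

Row minima are -6 and -4, so Alice's maximin is -4; column maxima are -1 and 5, so Bob's minimax is -1. These differ, so the equilibrium is in mixed strategies.
Let Bob play 1 with probability q. Alice is indifferent when −q − 6(1−q) = −4q + 5(1−q), giving q = 11/14.

11/14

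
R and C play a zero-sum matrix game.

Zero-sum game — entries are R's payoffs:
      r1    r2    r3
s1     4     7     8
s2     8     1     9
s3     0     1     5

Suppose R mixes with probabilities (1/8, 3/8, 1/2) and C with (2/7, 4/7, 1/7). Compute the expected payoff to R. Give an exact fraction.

167/56

Against (2/7, 4/7, 1/7), each row's expected payoff is s1: 44/7; s2: 29/7; s3: 9/7.
Taking the (1/8, 3/8, 1/2)-weighted average: (1/8)·(44/7) + (3/8)·(29/7) + (1/2)·(9/7) = 167/56.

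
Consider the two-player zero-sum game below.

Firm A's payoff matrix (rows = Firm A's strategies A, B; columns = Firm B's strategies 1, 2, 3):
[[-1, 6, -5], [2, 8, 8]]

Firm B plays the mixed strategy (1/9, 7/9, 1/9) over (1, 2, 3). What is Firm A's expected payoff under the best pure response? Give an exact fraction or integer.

A: (-1)·(1/9) + (6)·(7/9) + (-5)·(1/9) = 4.
B: (2)·(1/9) + (8)·(7/9) + (8)·(1/9) = 22/3.
The best pure response is B with expected payoff 22/3.

22/3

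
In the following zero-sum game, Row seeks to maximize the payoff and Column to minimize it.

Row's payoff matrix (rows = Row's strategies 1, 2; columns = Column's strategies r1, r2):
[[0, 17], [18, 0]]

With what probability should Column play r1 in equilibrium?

Row minima are 0 and 0, so Row's maximin is 0; column maxima are 18 and 17, so Column's minimax is 17. These differ, so the equilibrium is in mixed strategies.
Let Column play r1 with probability q. Row is indifferent when 17(1−q) = 18q, giving q = 17/35.

17/35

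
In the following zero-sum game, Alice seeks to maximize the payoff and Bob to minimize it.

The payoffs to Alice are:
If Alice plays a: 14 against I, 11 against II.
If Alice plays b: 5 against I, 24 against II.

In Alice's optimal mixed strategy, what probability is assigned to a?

Row minima are 11 and 5, so Alice's maximin is 11; column maxima are 14 and 24, so Bob's minimax is 14. These differ, so the equilibrium is in mixed strategies.
Let Alice play a with probability p. Bob is indifferent when 14p + 5(1−p) = 11p + 24(1−p), giving p = 19/22.

19/22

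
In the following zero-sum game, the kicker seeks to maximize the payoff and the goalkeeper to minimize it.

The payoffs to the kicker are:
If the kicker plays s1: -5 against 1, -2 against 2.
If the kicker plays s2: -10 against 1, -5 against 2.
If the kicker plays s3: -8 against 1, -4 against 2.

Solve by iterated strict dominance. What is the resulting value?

Column 2 is strictly dominated by 1 for the goalkeeper (-5<-2, -10<-5, -8<-4); eliminate 2.
Row s2 is strictly dominated by row s1 (-5>-10); eliminate s2.
Row s3 is strictly dominated by row s1 (-5>-8); eliminate s3.
Only (s1, 1) remains, with payoff -5.

-5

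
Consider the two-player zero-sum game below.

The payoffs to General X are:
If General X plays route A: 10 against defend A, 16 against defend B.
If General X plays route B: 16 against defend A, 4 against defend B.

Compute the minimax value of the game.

12

Row minima are 10 and 4, so General X's maximin is 10; column maxima are 16 and 16, so General Y's minimax is 16. These differ, so the equilibrium is in mixed strategies.
Let General X play route A with probability p. General Y is indifferent when 10p + 16(1−p) = 16p + 4(1−p), giving p = 2/3.
Let General Y play defend A with probability q. General X is indifferent when 10q + 16(1−q) = 16q + 4(1−q), giving q = 2/3.
The value is 10·(2/3) + (16)·(1/3) = 12.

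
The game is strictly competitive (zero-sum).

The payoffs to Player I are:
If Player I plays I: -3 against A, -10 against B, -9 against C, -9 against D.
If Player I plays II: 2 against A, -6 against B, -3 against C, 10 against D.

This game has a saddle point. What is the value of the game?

-6

Row minima: -10, -6 → Player I's maximin is -6.
Column maxima: 2, -6, -3, 10 → Player II's minimax is -6.
They coincide at (II, B), so the value is -6.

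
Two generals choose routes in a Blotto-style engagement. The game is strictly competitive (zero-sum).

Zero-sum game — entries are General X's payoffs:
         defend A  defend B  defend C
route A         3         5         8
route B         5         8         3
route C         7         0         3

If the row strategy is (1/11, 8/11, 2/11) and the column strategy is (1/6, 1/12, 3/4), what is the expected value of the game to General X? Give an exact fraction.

Against (1/6, 1/12, 3/4), each row's expected payoff is route A: 83/12; route B: 15/4; route C: 41/12.
Taking the (1/11, 8/11, 2/11)-weighted average: (1/11)·(83/12) + (8/11)·(15/4) + (2/11)·(41/12) = 175/44.

175/44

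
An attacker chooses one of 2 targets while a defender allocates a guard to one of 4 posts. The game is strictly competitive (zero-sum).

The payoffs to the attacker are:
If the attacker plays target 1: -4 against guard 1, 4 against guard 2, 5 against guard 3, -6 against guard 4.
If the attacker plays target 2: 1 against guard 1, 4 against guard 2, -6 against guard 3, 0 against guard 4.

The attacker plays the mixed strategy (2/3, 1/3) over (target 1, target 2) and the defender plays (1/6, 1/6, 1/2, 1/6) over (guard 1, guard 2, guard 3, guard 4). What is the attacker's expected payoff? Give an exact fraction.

Against (1/6, 1/6, 1/2, 1/6), each row's expected payoff is target 1: 3/2; target 2: -13/6.
Taking the (2/3, 1/3)-weighted average: (2/3)·(3/2) + (1/3)·(-13/6) = 5/18.

5/18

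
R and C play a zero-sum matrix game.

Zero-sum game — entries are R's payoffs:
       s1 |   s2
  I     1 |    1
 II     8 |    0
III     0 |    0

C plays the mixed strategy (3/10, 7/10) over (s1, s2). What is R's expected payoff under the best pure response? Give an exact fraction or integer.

12/5

I: (1)·(3/10) + (1)·(7/10) = 1.
II: (8)·(3/10) + (0)·(7/10) = 12/5.
III: (0)·(3/10) + (0)·(7/10) = 0.
The best pure response is II with expected payoff 12/5.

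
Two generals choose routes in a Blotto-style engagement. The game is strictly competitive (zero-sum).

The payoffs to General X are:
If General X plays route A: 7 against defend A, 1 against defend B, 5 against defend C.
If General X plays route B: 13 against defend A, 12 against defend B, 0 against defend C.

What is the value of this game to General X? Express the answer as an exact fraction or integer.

15/4

Column defend A is strictly dominated by defend B for General Y (it gives General X more in every row).
The remaining 2×2 game on (route A, route B) × (defend B, defend C) has no saddle point. Let General X play route A with probability p; indifference gives p + 12(1−p) = 5p, so p = 3/4.
Similarly General Y's optimal q on defend B is 5/16, and the value is 1·(5/16) + (5)·(11/16) = 15/4.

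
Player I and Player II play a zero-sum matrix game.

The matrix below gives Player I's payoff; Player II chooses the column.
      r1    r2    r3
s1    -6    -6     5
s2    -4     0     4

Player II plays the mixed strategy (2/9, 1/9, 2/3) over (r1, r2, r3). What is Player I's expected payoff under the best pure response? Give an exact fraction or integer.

16/9

s1: (-6)·(2/9) + (-6)·(1/9) + (5)·(2/3) = 4/3.
s2: (-4)·(2/9) + (0)·(1/9) + (4)·(2/3) = 16/9.
The best pure response is s2 with expected payoff 16/9.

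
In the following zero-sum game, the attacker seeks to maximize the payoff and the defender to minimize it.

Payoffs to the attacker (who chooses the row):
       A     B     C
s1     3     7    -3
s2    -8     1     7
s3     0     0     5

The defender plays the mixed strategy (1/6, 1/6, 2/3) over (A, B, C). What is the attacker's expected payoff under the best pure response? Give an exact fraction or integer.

7/2

s1: (3)·(1/6) + (7)·(1/6) + (-3)·(2/3) = -1/3.
s2: (-8)·(1/6) + (1)·(1/6) + (7)·(2/3) = 7/2.
s3: (0)·(1/6) + (0)·(1/6) + (5)·(2/3) = 10/3.
The best pure response is s2 with expected payoff 7/2.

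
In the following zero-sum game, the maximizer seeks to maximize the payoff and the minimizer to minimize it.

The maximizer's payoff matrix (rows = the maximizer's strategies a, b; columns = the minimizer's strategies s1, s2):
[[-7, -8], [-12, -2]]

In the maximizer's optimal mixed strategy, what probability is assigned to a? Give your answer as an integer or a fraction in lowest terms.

Row minima are -8 and -12, so the maximizer's maximin is -8; column maxima are -7 and -2, so the minimizer's minimax is -7. These differ, so the equilibrium is in mixed strategies.
Let the maximizer play a with probability p. The minimizer is indifferent when −7p − 12(1−p) = −8p − 2(1−p), giving p = 10/11.

10/11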